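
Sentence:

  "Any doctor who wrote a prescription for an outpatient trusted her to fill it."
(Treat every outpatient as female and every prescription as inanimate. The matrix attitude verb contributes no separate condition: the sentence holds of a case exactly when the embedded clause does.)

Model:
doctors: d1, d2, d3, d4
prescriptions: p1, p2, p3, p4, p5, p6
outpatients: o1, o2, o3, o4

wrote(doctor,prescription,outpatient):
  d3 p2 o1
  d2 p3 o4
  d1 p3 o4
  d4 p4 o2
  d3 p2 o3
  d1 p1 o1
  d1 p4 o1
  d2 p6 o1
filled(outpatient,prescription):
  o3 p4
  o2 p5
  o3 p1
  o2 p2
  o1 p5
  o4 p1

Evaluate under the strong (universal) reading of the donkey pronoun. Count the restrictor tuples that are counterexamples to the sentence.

"her" takes "an outpatient" as antecedent and "it" takes "a prescription"; both are donkey pronouns co-varying with the restrictor.
Strong reading: for every (d,p,o) with wrote(d,p,o), filled(o,p).
Restrictor triples: (d1,p1,o1)→filled(o1,p1) ✗  (d1,p3,o4)→filled(o4,p3) ✗  (d1,p4,o1)→filled(o1,p4) ✗  (d2,p3,o4)→filled(o4,p3) ✗  (d2,p6,o1)→filled(o1,p6) ✗  (d3,p2,o1)→filled(o1,p2) ✗  (d3,p2,o3)→filled(o3,p2) ✗  (d4,p4,o2)→filled(o2,p4) ✗
Counterexamples (restrictor triples failing the scope): 8.

8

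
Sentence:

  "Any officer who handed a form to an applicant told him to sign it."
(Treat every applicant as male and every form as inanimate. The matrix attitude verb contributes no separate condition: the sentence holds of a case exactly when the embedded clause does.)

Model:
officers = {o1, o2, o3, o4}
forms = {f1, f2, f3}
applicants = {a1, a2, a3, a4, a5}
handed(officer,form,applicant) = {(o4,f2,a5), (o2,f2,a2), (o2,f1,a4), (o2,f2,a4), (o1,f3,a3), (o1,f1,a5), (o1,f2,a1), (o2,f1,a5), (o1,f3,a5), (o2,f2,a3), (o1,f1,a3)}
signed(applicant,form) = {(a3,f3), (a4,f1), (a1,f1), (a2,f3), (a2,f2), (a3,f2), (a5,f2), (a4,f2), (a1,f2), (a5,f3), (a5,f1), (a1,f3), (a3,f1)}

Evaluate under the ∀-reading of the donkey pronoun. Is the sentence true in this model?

True

"him" takes "an applicant" as antecedent and "it" takes "a form"; both are donkey pronouns co-varying with the restrictor.
Strong reading: for every (o,f,a) with handed(o,f,a), signed(a,f).
Restrictor triples: (o1,f1,a3)→signed(a3,f1) ✓  (o1,f1,a5)→signed(a5,f1) ✓  (o1,f2,a1)→signed(a1,f2) ✓  (o1,f3,a3)→signed(a3,f3) ✓  (o1,f3,a5)→signed(a5,f3) ✓  (o2,f1,a4)→signed(a4,f1) ✓  (o2,f1,a5)→signed(a5,f1) ✓  (o2,f2,a2)→signed(a2,f2) ✓  (o2,f2,a3)→signed(a3,f2) ✓  (o2,f2,a4)→signed(a4,f2) ✓  (o4,f2,a5)→signed(a5,f2) ✓
Every restrictor triple satisfies the scope.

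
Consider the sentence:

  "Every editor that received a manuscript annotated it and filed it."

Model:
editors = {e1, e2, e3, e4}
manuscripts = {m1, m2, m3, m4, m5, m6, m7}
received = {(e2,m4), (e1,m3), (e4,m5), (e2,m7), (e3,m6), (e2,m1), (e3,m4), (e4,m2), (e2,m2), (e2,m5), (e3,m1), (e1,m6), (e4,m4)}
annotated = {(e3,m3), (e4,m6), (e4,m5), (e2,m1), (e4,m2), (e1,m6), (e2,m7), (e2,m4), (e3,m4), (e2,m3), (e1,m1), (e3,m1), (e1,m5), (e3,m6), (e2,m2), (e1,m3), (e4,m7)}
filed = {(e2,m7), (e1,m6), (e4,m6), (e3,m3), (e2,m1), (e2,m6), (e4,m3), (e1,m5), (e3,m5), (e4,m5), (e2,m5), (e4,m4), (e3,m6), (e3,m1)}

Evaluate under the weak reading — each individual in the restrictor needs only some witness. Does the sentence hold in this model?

"it" takes "a manuscript" as antecedent — a donkey pronoun bound across the clause boundary.
Weak reading: every editor e with some received-manuscript has at least one received-manuscript m such that annotated(e,m) ∧ filed(e,m).
Per editor: e1:✓  e2:✓  e3:✓  e4:✓
Every editor in the restrictor has a witness.

True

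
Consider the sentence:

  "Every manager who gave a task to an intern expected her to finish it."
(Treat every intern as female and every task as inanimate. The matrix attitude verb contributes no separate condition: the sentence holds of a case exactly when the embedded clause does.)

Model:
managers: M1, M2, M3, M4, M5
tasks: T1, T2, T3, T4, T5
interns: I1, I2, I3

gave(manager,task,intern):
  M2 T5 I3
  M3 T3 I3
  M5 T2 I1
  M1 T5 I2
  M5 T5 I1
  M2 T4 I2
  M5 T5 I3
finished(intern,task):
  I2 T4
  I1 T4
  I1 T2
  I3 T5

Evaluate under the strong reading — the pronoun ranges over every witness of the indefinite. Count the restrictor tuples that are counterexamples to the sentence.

"her" takes "an intern" as antecedent and "it" takes "a task"; both are donkey pronouns co-varying with the restrictor.
Strong reading: for every (m,t,i) with gave(m,t,i), finished(i,t).
Restrictor triples: (M1,T5,I2)→finished(I2,T5) ✗  (M2,T4,I2)→finished(I2,T4) ✓  (M2,T5,I3)→finished(I3,T5) ✓  (M3,T3,I3)→finished(I3,T3) ✗  (M5,T2,I1)→finished(I1,T2) ✓  (M5,T5,I1)→finished(I1,T5) ✗  (M5,T5,I3)→finished(I3,T5) ✓
Counterexamples (restrictor triples failing the scope): 3.

3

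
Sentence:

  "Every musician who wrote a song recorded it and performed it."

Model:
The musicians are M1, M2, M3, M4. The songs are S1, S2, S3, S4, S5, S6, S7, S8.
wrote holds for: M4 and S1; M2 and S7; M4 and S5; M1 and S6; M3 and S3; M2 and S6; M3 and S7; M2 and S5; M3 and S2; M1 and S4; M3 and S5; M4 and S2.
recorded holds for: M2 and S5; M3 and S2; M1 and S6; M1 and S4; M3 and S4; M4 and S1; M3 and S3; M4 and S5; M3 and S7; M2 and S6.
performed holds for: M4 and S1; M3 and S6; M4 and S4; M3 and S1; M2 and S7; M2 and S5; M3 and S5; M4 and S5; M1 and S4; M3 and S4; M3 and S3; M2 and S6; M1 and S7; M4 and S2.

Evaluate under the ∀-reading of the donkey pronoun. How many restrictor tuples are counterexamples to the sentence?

"it" takes "a song" as antecedent — a donkey pronoun bound across the clause boundary.
Strong reading: for every (m,s) with wrote(m,s), recorded(m,s) ∧ performed(m,s).
Restrictor pairs: (M1,S4) ✓  (M1,S6) ✗  (M2,S5) ✓  (M2,S6) ✓  (M2,S7) ✗  (M3,S2) ✗  (M3,S3) ✓  (M3,S5) ✗  (M3,S7) ✗  (M4,S1) ✓  (M4,S2) ✗  (M4,S5) ✓
Counterexamples (restrictor pairs failing the scope): 6.

6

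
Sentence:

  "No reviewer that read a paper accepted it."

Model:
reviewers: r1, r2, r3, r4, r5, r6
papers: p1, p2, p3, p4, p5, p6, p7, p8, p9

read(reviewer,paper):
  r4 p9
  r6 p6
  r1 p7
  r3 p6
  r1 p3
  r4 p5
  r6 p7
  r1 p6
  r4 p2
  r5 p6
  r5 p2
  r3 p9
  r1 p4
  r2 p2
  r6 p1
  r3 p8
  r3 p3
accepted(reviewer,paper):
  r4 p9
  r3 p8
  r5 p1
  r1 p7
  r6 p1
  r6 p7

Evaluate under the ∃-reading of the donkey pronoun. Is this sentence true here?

"it" takes "a paper" as antecedent — a donkey pronoun bound across the clause boundary.
Truth condition: for no (r,p) with read(r,p) does accepted(r,p) hold.
Restrictor pairs — does the scope hold? (r1,p3):fails  (r1,p4):fails  (r1,p6):fails  (r1,p7):holds  (r2,p2):fails  (r3,p3):fails  (r3,p6):fails  (r3,p8):holds  (r3,p9):fails  (r4,p2):fails  (r4,p5):fails  (r4,p9):holds  (r5,p2):fails  (r5,p6):fails  (r6,p1):holds  (r6,p6):fails  (r6,p7):holds
Scope holds for 5 pair(s), so the sentence is false.

False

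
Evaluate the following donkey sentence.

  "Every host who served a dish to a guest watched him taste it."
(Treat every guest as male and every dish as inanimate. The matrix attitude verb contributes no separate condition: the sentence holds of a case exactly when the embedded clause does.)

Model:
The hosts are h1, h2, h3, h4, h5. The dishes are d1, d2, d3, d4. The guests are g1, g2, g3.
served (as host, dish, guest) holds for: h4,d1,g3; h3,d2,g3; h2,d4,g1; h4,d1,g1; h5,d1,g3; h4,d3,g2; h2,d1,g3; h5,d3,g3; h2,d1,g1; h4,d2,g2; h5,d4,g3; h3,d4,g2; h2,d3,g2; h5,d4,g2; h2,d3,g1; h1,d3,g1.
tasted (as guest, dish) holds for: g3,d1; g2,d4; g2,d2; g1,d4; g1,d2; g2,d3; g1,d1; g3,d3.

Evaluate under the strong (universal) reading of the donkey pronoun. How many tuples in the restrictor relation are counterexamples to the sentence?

"him" takes "a guest" as antecedent and "it" takes "a dish"; both are donkey pronouns co-varying with the restrictor.
Strong reading: for every (h,d,g) with served(h,d,g), tasted(g,d).
Restrictor triples: (h1,d3,g1)→tasted(g1,d3) ✗  (h2,d1,g1)→tasted(g1,d1) ✓  (h2,d1,g3)→tasted(g3,d1) ✓  (h2,d3,g1)→tasted(g1,d3) ✗  (h2,d3,g2)→tasted(g2,d3) ✓  (h2,d4,g1)→tasted(g1,d4) ✓  (h3,d2,g3)→tasted(g3,d2) ✗  (h3,d4,g2)→tasted(g2,d4) ✓  (h4,d1,g1)→tasted(g1,d1) ✓  (h4,d1,g3)→tasted(g3,d1) ✓  (h4,d2,g2)→tasted(g2,d2) ✓  (h4,d3,g2)→tasted(g2,d3) ✓  (h5,d1,g3)→tasted(g3,d1) ✓  (h5,d3,g3)→tasted(g3,d3) ✓  (h5,d4,g2)→tasted(g2,d4) ✓  (h5,d4,g3)→tasted(g3,d4) ✗
Counterexamples (restrictor triples failing the scope): 4.

4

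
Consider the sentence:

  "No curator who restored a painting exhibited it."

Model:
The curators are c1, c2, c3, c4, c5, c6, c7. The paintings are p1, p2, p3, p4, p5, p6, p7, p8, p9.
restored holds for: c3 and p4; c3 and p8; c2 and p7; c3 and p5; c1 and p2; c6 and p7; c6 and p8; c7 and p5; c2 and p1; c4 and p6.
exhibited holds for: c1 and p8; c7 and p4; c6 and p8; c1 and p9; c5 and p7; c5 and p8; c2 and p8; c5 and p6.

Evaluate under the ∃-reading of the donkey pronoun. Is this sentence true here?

False

"it" takes "a painting" as antecedent — a donkey pronoun bound across the clause boundary.
Truth condition: for no (c,p) with restored(c,p) does exhibited(c,p) hold.
Restrictor pairs — does the scope hold? (c1,p2):fails  (c2,p1):fails  (c2,p7):fails  (c3,p4):fails  (c3,p5):fails  (c3,p8):fails  (c4,p6):fails  (c6,p7):fails  (c6,p8):holds  (c7,p5):fails
Scope holds for 1 pair(s), so the sentence is false.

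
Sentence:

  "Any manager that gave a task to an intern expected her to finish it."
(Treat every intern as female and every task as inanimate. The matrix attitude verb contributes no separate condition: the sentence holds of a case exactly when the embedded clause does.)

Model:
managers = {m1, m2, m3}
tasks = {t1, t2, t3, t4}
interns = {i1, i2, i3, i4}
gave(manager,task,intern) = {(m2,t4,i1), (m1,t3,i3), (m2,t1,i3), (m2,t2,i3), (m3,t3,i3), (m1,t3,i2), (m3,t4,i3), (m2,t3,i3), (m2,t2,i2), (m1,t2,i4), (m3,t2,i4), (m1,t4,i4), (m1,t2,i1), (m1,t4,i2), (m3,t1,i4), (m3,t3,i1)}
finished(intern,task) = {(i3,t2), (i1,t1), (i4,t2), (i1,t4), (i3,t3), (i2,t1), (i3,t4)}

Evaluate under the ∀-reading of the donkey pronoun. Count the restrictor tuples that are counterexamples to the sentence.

8

"her" takes "an intern" as antecedent and "it" takes "a task"; both are donkey pronouns co-varying with the restrictor.
Strong reading: for every (m,t,i) with gave(m,t,i), finished(i,t).
Restrictor triples: (m1,t2,i1)→finished(i1,t2) ✗  (m1,t2,i4)→finished(i4,t2) ✓  (m1,t3,i2)→finished(i2,t3) ✗  (m1,t3,i3)→finished(i3,t3) ✓  (m1,t4,i2)→finished(i2,t4) ✗  (m1,t4,i4)→finished(i4,t4) ✗  (m2,t1,i3)→finished(i3,t1) ✗  (m2,t2,i2)→finished(i2,t2) ✗  (m2,t2,i3)→finished(i3,t2) ✓  (m2,t3,i3)→finished(i3,t3) ✓  (m2,t4,i1)→finished(i1,t4) ✓  (m3,t1,i4)→finished(i4,t1) ✗  (m3,t2,i4)→finished(i4,t2) ✓  (m3,t3,i1)→finished(i1,t3) ✗  (m3,t3,i3)→finished(i3,t3) ✓  (m3,t4,i3)→finished(i3,t4) ✓
Counterexamples (restrictor triples failing the scope): 8.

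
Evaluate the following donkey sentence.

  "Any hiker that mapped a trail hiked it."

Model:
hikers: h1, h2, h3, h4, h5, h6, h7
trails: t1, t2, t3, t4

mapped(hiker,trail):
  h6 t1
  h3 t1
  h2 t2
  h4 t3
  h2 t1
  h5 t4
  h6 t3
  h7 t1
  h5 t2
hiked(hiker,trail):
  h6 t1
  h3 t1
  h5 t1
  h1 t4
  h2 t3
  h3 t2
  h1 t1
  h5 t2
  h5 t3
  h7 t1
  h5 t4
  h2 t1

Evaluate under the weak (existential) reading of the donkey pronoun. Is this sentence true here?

"it" takes "a trail" as antecedent — a donkey pronoun bound across the clause boundary.
Weak reading: every hiker h with some mapped-trail has at least one mapped-trail t such that hiked(h,t).
Per hiker: h2:✓  h3:✓  h4:✗  h5:✓  h6:✓  h7:✓
h4 has no witness among its mapped-trails.

False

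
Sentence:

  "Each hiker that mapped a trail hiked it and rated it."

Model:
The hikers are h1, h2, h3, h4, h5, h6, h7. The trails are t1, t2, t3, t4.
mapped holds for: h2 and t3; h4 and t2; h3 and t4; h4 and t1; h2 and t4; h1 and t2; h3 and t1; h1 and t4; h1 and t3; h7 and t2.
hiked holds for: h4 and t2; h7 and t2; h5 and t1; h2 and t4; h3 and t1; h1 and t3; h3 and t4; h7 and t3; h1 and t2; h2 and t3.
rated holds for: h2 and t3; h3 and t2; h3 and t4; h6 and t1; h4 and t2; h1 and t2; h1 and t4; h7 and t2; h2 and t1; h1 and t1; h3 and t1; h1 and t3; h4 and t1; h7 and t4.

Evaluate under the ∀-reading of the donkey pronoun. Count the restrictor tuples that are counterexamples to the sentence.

"it" takes "a trail" as antecedent — a donkey pronoun bound across the clause boundary.
Strong reading: for every (h,t) with mapped(h,t), hiked(h,t) ∧ rated(h,t).
Restrictor pairs: (h1,t2) ✓  (h1,t3) ✓  (h1,t4) ✗  (h2,t3) ✓  (h2,t4) ✗  (h3,t1) ✓  (h3,t4) ✓  (h4,t1) ✗  (h4,t2) ✓  (h7,t2) ✓
Counterexamples (restrictor pairs failing the scope): 3.

3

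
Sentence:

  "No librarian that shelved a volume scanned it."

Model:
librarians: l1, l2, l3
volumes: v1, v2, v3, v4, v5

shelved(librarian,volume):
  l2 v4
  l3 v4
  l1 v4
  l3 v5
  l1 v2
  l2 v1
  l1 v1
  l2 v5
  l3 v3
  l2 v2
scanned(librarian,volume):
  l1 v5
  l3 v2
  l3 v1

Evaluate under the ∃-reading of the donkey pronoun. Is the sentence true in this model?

"it" takes "a volume" as antecedent — a donkey pronoun bound across the clause boundary.
Truth condition: for no (l,v) with shelved(l,v) does scanned(l,v) hold.
Restrictor pairs — does the scope hold? (l1,v1):fails  (l1,v2):fails  (l1,v4):fails  (l2,v1):fails  (l2,v2):fails  (l2,v4):fails  (l2,v5):fails  (l3,v3):fails  (l3,v4):fails  (l3,v5):fails
Scope holds for no restrictor pair, so the sentence is true.

True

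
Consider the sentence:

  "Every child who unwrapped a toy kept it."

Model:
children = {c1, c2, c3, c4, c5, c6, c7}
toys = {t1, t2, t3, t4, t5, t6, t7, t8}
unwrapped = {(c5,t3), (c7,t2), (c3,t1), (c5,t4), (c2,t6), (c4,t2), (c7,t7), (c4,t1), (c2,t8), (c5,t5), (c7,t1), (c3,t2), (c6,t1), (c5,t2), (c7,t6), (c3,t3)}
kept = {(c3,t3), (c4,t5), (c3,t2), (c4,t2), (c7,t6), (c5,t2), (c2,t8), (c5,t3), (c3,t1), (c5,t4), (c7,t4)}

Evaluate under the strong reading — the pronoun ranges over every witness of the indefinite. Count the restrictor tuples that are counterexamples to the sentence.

7

"it" takes "a toy" as antecedent — a donkey pronoun bound across the clause boundary.
Strong reading: for every (c,t) with unwrapped(c,t), kept(c,t).
Restrictor pairs: (c2,t6) ✗  (c2,t8) ✓  (c3,t1) ✓  (c3,t2) ✓  (c3,t3) ✓  (c4,t1) ✗  (c4,t2) ✓  (c5,t2) ✓  (c5,t3) ✓  (c5,t4) ✓  (c5,t5) ✗  (c6,t1) ✗  (c7,t1) ✗  (c7,t2) ✗  (c7,t6) ✓  (c7,t7) ✗
Counterexamples (restrictor pairs failing the scope): 7.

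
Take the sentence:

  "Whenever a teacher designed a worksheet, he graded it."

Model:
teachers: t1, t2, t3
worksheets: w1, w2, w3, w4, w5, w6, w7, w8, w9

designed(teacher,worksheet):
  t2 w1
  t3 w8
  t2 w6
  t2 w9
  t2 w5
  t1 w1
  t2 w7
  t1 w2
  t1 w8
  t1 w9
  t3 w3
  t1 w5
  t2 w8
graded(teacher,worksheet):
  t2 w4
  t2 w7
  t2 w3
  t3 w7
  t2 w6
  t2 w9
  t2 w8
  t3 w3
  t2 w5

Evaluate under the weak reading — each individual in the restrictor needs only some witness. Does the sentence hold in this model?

False

"it" takes "a worksheet" as antecedent — a donkey pronoun bound across the clause boundary.
Weak reading: every teacher t with some designed-worksheet has at least one designed-worksheet w such that graded(t,w).
Per teacher: t1:✗  t2:✓  t3:✓
t1 has no witness among its designed-worksheets.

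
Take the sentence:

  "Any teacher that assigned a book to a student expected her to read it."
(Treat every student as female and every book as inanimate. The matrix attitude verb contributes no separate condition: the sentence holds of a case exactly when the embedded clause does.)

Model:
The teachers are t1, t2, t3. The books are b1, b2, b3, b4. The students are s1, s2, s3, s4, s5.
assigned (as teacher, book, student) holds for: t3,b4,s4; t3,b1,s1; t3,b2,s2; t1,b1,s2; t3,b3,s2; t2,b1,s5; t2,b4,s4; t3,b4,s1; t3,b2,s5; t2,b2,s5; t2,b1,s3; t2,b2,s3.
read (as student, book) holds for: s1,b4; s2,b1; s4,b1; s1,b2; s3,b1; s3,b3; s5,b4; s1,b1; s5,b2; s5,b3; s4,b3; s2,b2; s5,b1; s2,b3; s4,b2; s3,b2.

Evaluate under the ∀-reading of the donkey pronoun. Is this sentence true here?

False

"her" takes "a student" as antecedent and "it" takes "a book"; both are donkey pronouns co-varying with the restrictor.
Strong reading: for every (t,b,s) with assigned(t,b,s), read(s,b).
Restrictor triples: (t1,b1,s2)→read(s2,b1) ✓  (t2,b1,s3)→read(s3,b1) ✓  (t2,b1,s5)→read(s5,b1) ✓  (t2,b2,s3)→read(s3,b2) ✓  (t2,b2,s5)→read(s5,b2) ✓  (t2,b4,s4)→read(s4,b4) ✗  (t3,b1,s1)→read(s1,b1) ✓  (t3,b2,s2)→read(s2,b2) ✓  (t3,b2,s5)→read(s5,b2) ✓  (t3,b3,s2)→read(s2,b3) ✓  (t3,b4,s1)→read(s1,b4) ✓  (t3,b4,s4)→read(s4,b4) ✗
Counterexample: (t2,b4,s4) — read(s4,b4) does not hold.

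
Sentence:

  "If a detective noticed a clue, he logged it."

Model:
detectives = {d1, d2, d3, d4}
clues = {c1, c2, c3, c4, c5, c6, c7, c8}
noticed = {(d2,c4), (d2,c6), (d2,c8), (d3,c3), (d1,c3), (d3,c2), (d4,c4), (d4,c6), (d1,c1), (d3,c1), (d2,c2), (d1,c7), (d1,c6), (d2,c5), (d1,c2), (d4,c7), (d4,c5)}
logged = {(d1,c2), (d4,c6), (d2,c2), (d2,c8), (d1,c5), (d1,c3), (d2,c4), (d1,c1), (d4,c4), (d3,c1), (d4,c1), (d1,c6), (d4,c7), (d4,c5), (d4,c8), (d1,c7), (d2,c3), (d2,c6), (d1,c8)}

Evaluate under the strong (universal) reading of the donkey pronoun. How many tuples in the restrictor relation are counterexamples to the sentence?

3

"it" takes "a clue" as antecedent — a donkey pronoun bound across the clause boundary.
Strong reading: for every (d,c) with noticed(d,c), logged(d,c).
Restrictor pairs: (d1,c1) ✓  (d1,c2) ✓  (d1,c3) ✓  (d1,c6) ✓  (d1,c7) ✓  (d2,c2) ✓  (d2,c4) ✓  (d2,c5) ✗  (d2,c6) ✓  (d2,c8) ✓  (d3,c1) ✓  (d3,c2) ✗  (d3,c3) ✗  (d4,c4) ✓  (d4,c5) ✓  (d4,c6) ✓  (d4,c7) ✓
Counterexamples (restrictor pairs failing the scope): 3.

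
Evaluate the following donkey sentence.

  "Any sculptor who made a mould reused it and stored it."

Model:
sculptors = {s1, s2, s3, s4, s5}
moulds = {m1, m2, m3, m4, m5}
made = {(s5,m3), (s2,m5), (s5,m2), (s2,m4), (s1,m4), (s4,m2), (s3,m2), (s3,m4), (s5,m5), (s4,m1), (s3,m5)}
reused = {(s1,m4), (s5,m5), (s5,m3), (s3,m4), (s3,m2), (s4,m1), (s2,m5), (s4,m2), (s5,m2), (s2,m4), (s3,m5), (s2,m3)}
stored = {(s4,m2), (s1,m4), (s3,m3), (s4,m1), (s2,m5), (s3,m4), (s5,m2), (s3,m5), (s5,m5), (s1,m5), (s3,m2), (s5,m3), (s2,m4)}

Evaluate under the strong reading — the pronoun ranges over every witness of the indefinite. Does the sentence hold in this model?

True

"it" takes "a mould" as antecedent — a donkey pronoun bound across the clause boundary.
Strong reading: for every (s,m) with made(s,m), reused(s,m) ∧ stored(s,m).
Restrictor pairs: (s1,m4) ✓  (s2,m4) ✓  (s2,m5) ✓  (s3,m2) ✓  (s3,m4) ✓  (s3,m5) ✓  (s4,m1) ✓  (s4,m2) ✓  (s5,m2) ✓  (s5,m3) ✓  (s5,m5) ✓
Every restrictor pair satisfies the scope.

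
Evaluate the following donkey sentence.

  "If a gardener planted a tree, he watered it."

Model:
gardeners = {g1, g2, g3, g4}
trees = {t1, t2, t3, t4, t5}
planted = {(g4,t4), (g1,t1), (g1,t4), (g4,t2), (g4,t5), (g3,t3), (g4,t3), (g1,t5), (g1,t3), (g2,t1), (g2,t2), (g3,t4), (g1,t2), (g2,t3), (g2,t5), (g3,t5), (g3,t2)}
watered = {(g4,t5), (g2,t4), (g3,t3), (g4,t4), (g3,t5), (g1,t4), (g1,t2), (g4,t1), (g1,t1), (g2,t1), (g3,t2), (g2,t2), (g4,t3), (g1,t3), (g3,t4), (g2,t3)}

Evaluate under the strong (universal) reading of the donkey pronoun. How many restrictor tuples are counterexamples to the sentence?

3

"it" takes "a tree" as antecedent — a donkey pronoun bound across the clause boundary.
Strong reading: for every (g,t) with planted(g,t), watered(g,t).
Restrictor pairs: (g1,t1) ✓  (g1,t2) ✓  (g1,t3) ✓  (g1,t4) ✓  (g1,t5) ✗  (g2,t1) ✓  (g2,t2) ✓  (g2,t3) ✓  (g2,t5) ✗  (g3,t2) ✓  (g3,t3) ✓  (g3,t4) ✓  (g3,t5) ✓  (g4,t2) ✗  (g4,t3) ✓  (g4,t4) ✓  (g4,t5) ✓
Counterexamples (restrictor pairs failing the scope): 3.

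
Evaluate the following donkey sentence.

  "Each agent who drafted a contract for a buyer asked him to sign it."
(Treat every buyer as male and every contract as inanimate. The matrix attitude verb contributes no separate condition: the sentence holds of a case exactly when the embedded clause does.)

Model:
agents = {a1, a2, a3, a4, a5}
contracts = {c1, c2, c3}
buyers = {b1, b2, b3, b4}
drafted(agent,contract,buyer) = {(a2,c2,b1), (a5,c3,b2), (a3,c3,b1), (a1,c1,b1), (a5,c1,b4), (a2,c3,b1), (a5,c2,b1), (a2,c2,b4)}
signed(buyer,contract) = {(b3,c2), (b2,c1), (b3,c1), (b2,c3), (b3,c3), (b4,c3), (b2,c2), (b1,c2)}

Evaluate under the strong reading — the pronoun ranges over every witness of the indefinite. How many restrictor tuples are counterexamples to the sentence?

5

"him" takes "a buyer" as antecedent and "it" takes "a contract"; both are donkey pronouns co-varying with the restrictor.
Strong reading: for every (a,c,b) with drafted(a,c,b), signed(b,c).
Restrictor triples: (a1,c1,b1)→signed(b1,c1) ✗  (a2,c2,b1)→signed(b1,c2) ✓  (a2,c2,b4)→signed(b4,c2) ✗  (a2,c3,b1)→signed(b1,c3) ✗  (a3,c3,b1)→signed(b1,c3) ✗  (a5,c1,b4)→signed(b4,c1) ✗  (a5,c2,b1)→signed(b1,c2) ✓  (a5,c3,b2)→signed(b2,c3) ✓
Counterexamples (restrictor triples failing the scope): 5.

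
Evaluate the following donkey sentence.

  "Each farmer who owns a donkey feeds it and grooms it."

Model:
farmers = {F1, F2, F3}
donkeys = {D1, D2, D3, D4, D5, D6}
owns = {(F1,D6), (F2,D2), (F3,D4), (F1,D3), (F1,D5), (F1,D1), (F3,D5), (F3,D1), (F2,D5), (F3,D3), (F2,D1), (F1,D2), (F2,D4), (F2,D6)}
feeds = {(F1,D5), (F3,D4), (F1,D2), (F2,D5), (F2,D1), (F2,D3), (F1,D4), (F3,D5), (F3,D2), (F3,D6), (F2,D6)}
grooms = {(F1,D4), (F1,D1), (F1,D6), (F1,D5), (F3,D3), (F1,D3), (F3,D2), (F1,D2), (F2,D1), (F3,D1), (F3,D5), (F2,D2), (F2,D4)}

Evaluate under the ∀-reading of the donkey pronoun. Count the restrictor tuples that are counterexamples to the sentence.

10

"it" takes "a donkey" as antecedent — a donkey pronoun bound across the clause boundary.
Strong reading: for every (f,d) with owns(f,d), feeds(f,d) ∧ grooms(f,d).
Restrictor pairs: (F1,D1) ✗  (F1,D2) ✓  (F1,D3) ✗  (F1,D5) ✓  (F1,D6) ✗  (F2,D1) ✓  (F2,D2) ✗  (F2,D4) ✗  (F2,D5) ✗  (F2,D6) ✗  (F3,D1) ✗  (F3,D3) ✗  (F3,D4) ✗  (F3,D5) ✓
Counterexamples (restrictor pairs failing the scope): 10.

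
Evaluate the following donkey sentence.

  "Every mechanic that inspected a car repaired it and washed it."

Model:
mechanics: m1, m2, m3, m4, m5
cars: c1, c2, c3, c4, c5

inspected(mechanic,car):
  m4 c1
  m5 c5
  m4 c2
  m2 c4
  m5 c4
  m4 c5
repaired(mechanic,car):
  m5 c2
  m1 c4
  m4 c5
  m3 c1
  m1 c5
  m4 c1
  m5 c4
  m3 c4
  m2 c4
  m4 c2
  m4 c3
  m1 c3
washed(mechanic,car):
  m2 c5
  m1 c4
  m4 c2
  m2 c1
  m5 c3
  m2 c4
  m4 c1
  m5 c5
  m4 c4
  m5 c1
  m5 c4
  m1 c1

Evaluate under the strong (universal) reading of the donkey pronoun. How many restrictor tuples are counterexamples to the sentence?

"it" takes "a car" as antecedent — a donkey pronoun bound across the clause boundary.
Strong reading: for every (m,c) with inspected(m,c), repaired(m,c) ∧ washed(m,c).
Restrictor pairs: (m2,c4) ✓  (m4,c1) ✓  (m4,c2) ✓  (m4,c5) ✗  (m5,c4) ✓  (m5,c5) ✗
Counterexamples (restrictor pairs failing the scope): 2.

2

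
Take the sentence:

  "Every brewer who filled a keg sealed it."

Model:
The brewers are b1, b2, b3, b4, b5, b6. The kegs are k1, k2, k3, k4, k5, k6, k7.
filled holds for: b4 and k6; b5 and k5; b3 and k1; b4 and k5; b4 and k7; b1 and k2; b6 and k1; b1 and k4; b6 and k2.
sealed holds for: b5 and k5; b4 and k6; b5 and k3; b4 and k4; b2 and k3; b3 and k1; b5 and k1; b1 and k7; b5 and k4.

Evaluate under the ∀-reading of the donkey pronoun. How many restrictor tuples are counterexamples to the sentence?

"it" takes "a keg" as antecedent — a donkey pronoun bound across the clause boundary.
Strong reading: for every (b,k) with filled(b,k), sealed(b,k).
Restrictor pairs: (b1,k2) ✗  (b1,k4) ✗  (b3,k1) ✓  (b4,k5) ✗  (b4,k6) ✓  (b4,k7) ✗  (b5,k5) ✓  (b6,k1) ✗  (b6,k2) ✗
Counterexamples (restrictor pairs failing the scope): 6.

6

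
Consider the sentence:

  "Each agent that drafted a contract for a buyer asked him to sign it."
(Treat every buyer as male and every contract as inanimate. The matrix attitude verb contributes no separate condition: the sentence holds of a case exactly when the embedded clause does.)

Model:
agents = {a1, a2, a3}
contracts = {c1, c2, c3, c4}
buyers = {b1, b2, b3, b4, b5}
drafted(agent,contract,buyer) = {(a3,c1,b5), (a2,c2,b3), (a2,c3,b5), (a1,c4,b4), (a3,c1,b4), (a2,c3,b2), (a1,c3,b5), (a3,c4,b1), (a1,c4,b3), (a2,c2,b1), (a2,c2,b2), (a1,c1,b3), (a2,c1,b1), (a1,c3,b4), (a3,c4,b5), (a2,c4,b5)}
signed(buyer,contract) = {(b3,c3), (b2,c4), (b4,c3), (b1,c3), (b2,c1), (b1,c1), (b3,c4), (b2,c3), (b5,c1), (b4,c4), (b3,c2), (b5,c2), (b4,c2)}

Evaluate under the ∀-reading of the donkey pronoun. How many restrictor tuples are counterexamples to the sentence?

9

"him" takes "a buyer" as antecedent and "it" takes "a contract"; both are donkey pronouns co-varying with the restrictor.
Strong reading: for every (a,c,b) with drafted(a,c,b), signed(b,c).
Restrictor triples: (a1,c1,b3)→signed(b3,c1) ✗  (a1,c3,b4)→signed(b4,c3) ✓  (a1,c3,b5)→signed(b5,c3) ✗  (a1,c4,b3)→signed(b3,c4) ✓  (a1,c4,b4)→signed(b4,c4) ✓  (a2,c1,b1)→signed(b1,c1) ✓  (a2,c2,b1)→signed(b1,c2) ✗  (a2,c2,b2)→signed(b2,c2) ✗  (a2,c2,b3)→signed(b3,c2) ✓  (a2,c3,b2)→signed(b2,c3) ✓  (a2,c3,b5)→signed(b5,c3) ✗  (a2,c4,b5)→signed(b5,c4) ✗  (a3,c1,b4)→signed(b4,c1) ✗  (a3,c1,b5)→signed(b5,c1) ✓  (a3,c4,b1)→signed(b1,c4) ✗  (a3,c4,b5)→signed(b5,c4) ✗
Counterexamples (restrictor triples failing the scope): 9.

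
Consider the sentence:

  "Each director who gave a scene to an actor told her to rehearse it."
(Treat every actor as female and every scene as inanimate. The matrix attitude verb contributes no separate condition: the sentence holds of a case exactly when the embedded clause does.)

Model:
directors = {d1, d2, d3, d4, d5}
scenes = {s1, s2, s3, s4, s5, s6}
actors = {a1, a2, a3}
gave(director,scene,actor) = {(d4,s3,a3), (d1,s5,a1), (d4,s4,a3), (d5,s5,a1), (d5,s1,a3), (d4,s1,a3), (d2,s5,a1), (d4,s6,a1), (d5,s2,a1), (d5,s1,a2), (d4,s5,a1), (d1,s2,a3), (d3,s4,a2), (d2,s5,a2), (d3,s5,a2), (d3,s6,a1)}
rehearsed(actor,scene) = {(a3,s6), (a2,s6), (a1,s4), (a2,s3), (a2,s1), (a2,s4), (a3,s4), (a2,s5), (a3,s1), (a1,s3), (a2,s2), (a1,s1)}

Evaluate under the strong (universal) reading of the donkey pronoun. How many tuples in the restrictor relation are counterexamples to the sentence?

"her" takes "an actor" as antecedent and "it" takes "a scene"; both are donkey pronouns co-varying with the restrictor.
Strong reading: for every (d,s,a) with gave(d,s,a), rehearsed(a,s).
Restrictor triples: (d1,s2,a3)→rehearsed(a3,s2) ✗  (d1,s5,a1)→rehearsed(a1,s5) ✗  (d2,s5,a1)→rehearsed(a1,s5) ✗  (d2,s5,a2)→rehearsed(a2,s5) ✓  (d3,s4,a2)→rehearsed(a2,s4) ✓  (d3,s5,a2)→rehearsed(a2,s5) ✓  (d3,s6,a1)→rehearsed(a1,s6) ✗  (d4,s1,a3)→rehearsed(a3,s1) ✓  (d4,s3,a3)→rehearsed(a3,s3) ✗  (d4,s4,a3)→rehearsed(a3,s4) ✓  (d4,s5,a1)→rehearsed(a1,s5) ✗  (d4,s6,a1)→rehearsed(a1,s6) ✗  (d5,s1,a2)→rehearsed(a2,s1) ✓  (d5,s1,a3)→rehearsed(a3,s1) ✓  (d5,s2,a1)→rehearsed(a1,s2) ✗  (d5,s5,a1)→rehearsed(a1,s5) ✗
Counterexamples (restrictor triples failing the scope): 9.

9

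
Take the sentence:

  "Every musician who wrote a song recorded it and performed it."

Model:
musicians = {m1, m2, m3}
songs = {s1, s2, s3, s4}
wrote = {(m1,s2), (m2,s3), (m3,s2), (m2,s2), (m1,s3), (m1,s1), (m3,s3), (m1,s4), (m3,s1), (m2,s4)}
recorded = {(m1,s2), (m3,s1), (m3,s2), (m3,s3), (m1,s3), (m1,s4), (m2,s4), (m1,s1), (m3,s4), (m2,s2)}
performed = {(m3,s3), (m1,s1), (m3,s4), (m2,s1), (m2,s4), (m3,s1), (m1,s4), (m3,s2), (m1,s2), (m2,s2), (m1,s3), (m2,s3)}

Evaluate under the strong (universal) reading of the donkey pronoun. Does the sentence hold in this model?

"it" takes "a song" as antecedent — a donkey pronoun bound across the clause boundary.
Strong reading: for every (m,s) with wrote(m,s), recorded(m,s) ∧ performed(m,s).
Restrictor pairs: (m1,s1) ✓  (m1,s2) ✓  (m1,s3) ✓  (m1,s4) ✓  (m2,s2) ✓  (m2,s3) ✗  (m2,s4) ✓  (m3,s1) ✓  (m3,s2) ✓  (m3,s3) ✓
Counterexample: (m2,s3) is in wrote but fails the scope.

False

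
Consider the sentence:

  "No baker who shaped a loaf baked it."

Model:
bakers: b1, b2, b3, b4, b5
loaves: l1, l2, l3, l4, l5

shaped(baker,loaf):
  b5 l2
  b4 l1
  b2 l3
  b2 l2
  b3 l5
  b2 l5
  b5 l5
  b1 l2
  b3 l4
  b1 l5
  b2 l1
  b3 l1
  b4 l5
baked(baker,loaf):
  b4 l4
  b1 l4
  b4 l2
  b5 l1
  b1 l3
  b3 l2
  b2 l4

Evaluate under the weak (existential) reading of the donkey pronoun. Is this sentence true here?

"it" takes "a loaf" as antecedent — a donkey pronoun bound across the clause boundary.
Truth condition: for no (b,l) with shaped(b,l) does baked(b,l) hold.
Restrictor pairs — does the scope hold? (b1,l2):fails  (b1,l5):fails  (b2,l1):fails  (b2,l2):fails  (b2,l3):fails  (b2,l5):fails  (b3,l1):fails  (b3,l4):fails  (b3,l5):fails  (b4,l1):fails  (b4,l5):fails  (b5,l2):fails  (b5,l5):fails
Scope holds for no restrictor pair, so the sentence is true.

True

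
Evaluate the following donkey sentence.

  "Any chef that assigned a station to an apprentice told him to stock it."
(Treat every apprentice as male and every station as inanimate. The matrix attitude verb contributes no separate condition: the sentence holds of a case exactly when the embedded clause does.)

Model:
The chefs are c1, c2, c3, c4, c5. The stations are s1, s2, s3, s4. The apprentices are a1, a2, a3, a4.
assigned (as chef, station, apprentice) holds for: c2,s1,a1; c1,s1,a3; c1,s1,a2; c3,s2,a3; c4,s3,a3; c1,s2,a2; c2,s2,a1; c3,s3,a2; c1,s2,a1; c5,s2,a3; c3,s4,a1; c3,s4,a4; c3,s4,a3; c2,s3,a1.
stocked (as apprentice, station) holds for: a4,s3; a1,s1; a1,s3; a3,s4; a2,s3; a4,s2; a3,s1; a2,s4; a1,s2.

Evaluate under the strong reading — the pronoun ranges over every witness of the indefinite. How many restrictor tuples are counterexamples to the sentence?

7

"him" takes "an apprentice" as antecedent and "it" takes "a station"; both are donkey pronouns co-varying with the restrictor.
Strong reading: for every (c,s,a) with assigned(c,s,a), stocked(a,s).
Restrictor triples: (c1,s1,a2)→stocked(a2,s1) ✗  (c1,s1,a3)→stocked(a3,s1) ✓  (c1,s2,a1)→stocked(a1,s2) ✓  (c1,s2,a2)→stocked(a2,s2) ✗  (c2,s1,a1)→stocked(a1,s1) ✓  (c2,s2,a1)→stocked(a1,s2) ✓  (c2,s3,a1)→stocked(a1,s3) ✓  (c3,s2,a3)→stocked(a3,s2) ✗  (c3,s3,a2)→stocked(a2,s3) ✓  (c3,s4,a1)→stocked(a1,s4) ✗  (c3,s4,a3)→stocked(a3,s4) ✓  (c3,s4,a4)→stocked(a4,s4) ✗  (c4,s3,a3)→stocked(a3,s3) ✗  (c5,s2,a3)→stocked(a3,s2) ✗
Counterexamples (restrictor triples failing the scope): 7.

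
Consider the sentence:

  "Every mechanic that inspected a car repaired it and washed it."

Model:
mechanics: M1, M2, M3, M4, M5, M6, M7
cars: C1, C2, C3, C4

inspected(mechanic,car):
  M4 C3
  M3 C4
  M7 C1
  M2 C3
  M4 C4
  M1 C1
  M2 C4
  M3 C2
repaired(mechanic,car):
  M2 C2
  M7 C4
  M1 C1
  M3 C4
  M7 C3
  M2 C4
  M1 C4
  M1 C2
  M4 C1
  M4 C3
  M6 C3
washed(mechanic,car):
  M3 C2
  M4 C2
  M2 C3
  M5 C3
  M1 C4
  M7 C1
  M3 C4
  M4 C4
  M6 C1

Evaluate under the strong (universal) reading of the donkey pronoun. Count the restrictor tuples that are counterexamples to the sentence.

"it" takes "a car" as antecedent — a donkey pronoun bound across the clause boundary.
Strong reading: for every (m,c) with inspected(m,c), repaired(m,c) ∧ washed(m,c).
Restrictor pairs: (M1,C1) ✗  (M2,C3) ✗  (M2,C4) ✗  (M3,C2) ✗  (M3,C4) ✓  (M4,C3) ✗  (M4,C4) ✗  (M7,C1) ✗
Counterexamples (restrictor pairs failing the scope): 7.

7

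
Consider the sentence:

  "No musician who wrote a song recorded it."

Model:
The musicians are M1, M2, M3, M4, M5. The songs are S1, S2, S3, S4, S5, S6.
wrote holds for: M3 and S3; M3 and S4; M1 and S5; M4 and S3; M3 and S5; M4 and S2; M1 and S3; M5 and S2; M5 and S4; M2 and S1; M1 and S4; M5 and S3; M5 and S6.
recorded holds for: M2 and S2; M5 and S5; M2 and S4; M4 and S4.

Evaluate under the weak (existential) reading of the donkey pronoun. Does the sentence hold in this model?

True

"it" takes "a song" as antecedent — a donkey pronoun bound across the clause boundary.
Truth condition: for no (m,s) with wrote(m,s) does recorded(m,s) hold.
Restrictor pairs — does the scope hold? (M1,S3):fails  (M1,S4):fails  (M1,S5):fails  (M2,S1):fails  (M3,S3):fails  (M3,S4):fails  (M3,S5):fails  (M4,S2):fails  (M4,S3):fails  (M5,S2):fails  (M5,S3):fails  (M5,S4):fails  (M5,S6):fails
Scope holds for no restrictor pair, so the sentence is true.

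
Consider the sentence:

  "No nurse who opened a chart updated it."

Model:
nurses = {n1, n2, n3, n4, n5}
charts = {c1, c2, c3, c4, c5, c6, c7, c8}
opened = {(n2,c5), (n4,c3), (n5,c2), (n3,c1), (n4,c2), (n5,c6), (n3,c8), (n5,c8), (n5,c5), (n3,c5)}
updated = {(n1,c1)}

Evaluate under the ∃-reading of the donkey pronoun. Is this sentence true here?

"it" takes "a chart" as antecedent — a donkey pronoun bound across the clause boundary.
Truth condition: for no (n,c) with opened(n,c) does updated(n,c) hold.
Restrictor pairs — does the scope hold? (n2,c5):fails  (n3,c1):fails  (n3,c5):fails  (n3,c8):fails  (n4,c2):fails  (n4,c3):fails  (n5,c2):fails  (n5,c5):fails  (n5,c6):fails  (n5,c8):fails
Scope holds for no restrictor pair, so the sentence is true.

True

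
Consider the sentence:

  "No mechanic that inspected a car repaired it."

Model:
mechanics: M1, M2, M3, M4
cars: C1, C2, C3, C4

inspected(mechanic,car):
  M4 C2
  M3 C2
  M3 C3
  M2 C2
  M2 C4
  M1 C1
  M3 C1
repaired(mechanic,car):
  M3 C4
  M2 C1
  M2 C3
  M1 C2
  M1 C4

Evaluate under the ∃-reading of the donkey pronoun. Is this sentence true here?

True

"it" takes "a car" as antecedent — a donkey pronoun bound across the clause boundary.
Truth condition: for no (m,c) with inspected(m,c) does repaired(m,c) hold.
Restrictor pairs — does the scope hold? (M1,C1):fails  (M2,C2):fails  (M2,C4):fails  (M3,C1):fails  (M3,C2):fails  (M3,C3):fails  (M4,C2):fails
Scope holds for no restrictor pair, so the sentence is true.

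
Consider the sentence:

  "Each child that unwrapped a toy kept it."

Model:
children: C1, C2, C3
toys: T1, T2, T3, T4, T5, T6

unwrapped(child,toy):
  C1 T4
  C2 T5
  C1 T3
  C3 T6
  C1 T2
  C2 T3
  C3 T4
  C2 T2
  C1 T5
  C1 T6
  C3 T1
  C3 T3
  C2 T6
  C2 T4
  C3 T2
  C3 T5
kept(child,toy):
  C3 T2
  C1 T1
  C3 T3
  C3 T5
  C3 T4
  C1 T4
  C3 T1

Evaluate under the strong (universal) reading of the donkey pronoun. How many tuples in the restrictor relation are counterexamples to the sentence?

10

"it" takes "a toy" as antecedent — a donkey pronoun bound across the clause boundary.
Strong reading: for every (c,t) with unwrapped(c,t), kept(c,t).
Restrictor pairs: (C1,T2) ✗  (C1,T3) ✗  (C1,T4) ✓  (C1,T5) ✗  (C1,T6) ✗  (C2,T2) ✗  (C2,T3) ✗  (C2,T4) ✗  (C2,T5) ✗  (C2,T6) ✗  (C3,T1) ✓  (C3,T2) ✓  (C3,T3) ✓  (C3,T4) ✓  (C3,T5) ✓  (C3,T6) ✗
Counterexamples (restrictor pairs failing the scope): 10.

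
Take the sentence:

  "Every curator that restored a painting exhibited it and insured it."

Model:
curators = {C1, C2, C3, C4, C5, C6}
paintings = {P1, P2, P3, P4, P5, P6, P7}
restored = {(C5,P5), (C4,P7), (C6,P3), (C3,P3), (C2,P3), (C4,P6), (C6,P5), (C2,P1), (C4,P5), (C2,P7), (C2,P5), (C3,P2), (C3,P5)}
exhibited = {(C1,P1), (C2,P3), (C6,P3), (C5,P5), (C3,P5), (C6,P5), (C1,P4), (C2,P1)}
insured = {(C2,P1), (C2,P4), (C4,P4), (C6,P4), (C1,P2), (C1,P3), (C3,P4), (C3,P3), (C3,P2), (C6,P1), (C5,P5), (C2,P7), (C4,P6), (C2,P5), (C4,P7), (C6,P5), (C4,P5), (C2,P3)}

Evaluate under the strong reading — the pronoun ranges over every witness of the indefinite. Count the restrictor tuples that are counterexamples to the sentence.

"it" takes "a painting" as antecedent — a donkey pronoun bound across the clause boundary.
Strong reading: for every (c,p) with restored(c,p), exhibited(c,p) ∧ insured(c,p).
Restrictor pairs: (C2,P1) ✓  (C2,P3) ✓  (C2,P5) ✗  (C2,P7) ✗  (C3,P2) ✗  (C3,P3) ✗  (C3,P5) ✗  (C4,P5) ✗  (C4,P6) ✗  (C4,P7) ✗  (C5,P5) ✓  (C6,P3) ✗  (C6,P5) ✓
Counterexamples (restrictor pairs failing the scope): 9.

9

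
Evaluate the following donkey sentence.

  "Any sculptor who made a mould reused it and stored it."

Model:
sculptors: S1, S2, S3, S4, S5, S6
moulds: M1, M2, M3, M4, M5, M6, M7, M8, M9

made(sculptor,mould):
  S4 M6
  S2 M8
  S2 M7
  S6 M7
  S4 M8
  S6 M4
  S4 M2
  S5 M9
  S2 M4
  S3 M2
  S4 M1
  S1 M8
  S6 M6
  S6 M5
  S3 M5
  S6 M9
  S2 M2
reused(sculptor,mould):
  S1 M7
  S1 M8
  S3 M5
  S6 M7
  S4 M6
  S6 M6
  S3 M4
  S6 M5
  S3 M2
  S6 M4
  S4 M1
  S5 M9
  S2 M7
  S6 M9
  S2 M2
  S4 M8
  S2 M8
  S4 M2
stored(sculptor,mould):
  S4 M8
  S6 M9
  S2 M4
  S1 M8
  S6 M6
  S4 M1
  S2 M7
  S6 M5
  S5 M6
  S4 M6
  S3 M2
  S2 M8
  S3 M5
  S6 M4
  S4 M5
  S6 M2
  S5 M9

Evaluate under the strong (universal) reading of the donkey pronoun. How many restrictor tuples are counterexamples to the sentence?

"it" takes "a mould" as antecedent — a donkey pronoun bound across the clause boundary.
Strong reading: for every (s,m) with made(s,m), reused(s,m) ∧ stored(s,m).
Restrictor pairs: (S1,M8) ✓  (S2,M2) ✗  (S2,M4) ✗  (S2,M7) ✓  (S2,M8) ✓  (S3,M2) ✓  (S3,M5) ✓  (S4,M1) ✓  (S4,M2) ✗  (S4,M6) ✓  (S4,M8) ✓  (S5,M9) ✓  (S6,M4) ✓  (S6,M5) ✓  (S6,M6) ✓  (S6,M7) ✗  (S6,M9) ✓
Counterexamples (restrictor pairs failing the scope): 4.

4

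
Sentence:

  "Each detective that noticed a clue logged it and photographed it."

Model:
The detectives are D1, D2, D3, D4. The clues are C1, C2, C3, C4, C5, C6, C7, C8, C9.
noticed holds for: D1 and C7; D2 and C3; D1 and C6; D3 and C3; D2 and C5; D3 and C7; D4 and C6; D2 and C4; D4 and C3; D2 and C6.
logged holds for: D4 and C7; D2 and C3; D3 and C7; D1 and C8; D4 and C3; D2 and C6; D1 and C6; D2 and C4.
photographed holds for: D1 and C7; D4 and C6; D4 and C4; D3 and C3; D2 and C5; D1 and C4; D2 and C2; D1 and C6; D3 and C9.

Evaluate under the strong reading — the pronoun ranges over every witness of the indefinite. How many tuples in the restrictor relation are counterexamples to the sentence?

9

"it" takes "a clue" as antecedent — a donkey pronoun bound across the clause boundary.
Strong reading: for every (d,c) with noticed(d,c), logged(d,c) ∧ photographed(d,c).
Restrictor pairs: (D1,C6) ✓  (D1,C7) ✗  (D2,C3) ✗  (D2,C4) ✗  (D2,C5) ✗  (D2,C6) ✗  (D3,C3) ✗  (D3,C7) ✗  (D4,C3) ✗  (D4,C6) ✗
Counterexamples (restrictor pairs failing the scope): 9.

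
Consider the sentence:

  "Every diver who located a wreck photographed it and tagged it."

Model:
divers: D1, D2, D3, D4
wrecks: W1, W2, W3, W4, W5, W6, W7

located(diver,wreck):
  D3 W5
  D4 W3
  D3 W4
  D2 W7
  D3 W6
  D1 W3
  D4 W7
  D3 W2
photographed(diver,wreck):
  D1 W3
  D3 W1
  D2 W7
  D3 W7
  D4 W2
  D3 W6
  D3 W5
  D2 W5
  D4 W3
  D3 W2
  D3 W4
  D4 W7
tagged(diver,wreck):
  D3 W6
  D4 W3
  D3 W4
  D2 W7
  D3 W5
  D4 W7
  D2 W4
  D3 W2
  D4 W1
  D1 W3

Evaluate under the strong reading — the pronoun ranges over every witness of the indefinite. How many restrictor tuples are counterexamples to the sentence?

0

"it" takes "a wreck" as antecedent — a donkey pronoun bound across the clause boundary.
Strong reading: for every (d,w) with located(d,w), photographed(d,w) ∧ tagged(d,w).
Restrictor pairs: (D1,W3) ✓  (D2,W7) ✓  (D3,W2) ✓  (D3,W4) ✓  (D3,W5) ✓  (D3,W6) ✓  (D4,W3) ✓  (D4,W7) ✓
Counterexamples (restrictor pairs failing the scope): 0.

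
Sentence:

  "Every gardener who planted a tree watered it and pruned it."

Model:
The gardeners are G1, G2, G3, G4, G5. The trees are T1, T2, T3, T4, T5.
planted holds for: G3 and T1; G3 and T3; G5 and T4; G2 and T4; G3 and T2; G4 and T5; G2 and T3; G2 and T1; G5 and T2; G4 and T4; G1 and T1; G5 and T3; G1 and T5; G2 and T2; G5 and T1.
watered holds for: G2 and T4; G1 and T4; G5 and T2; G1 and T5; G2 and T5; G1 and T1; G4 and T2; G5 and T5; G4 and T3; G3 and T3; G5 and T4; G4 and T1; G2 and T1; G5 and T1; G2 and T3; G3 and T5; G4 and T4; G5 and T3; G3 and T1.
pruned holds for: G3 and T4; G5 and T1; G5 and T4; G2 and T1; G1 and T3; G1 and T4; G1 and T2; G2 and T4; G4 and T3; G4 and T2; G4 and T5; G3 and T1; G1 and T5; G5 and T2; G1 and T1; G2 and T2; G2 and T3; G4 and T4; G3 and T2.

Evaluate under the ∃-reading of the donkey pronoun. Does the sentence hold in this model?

"it" takes "a tree" as antecedent — a donkey pronoun bound across the clause boundary.
Weak reading: every gardener g with some planted-tree has at least one planted-tree t such that watered(g,t) ∧ pruned(g,t).
Per gardener: G1:✓  G2:✓  G3:✓  G4:✓  G5:✓
Every gardener in the restrictor has a witness.

True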